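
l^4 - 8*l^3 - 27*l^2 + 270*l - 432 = (l - 8)*(l - 3)^2*(l + 6)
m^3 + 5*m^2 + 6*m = m*(m + 2)*(m + 3)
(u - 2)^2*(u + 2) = u^3 - 2*u^2 - 4*u + 8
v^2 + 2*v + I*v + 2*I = (v + 2)*(v + I)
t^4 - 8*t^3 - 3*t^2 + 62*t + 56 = (t - 7)*(t - 4)*(t + 1)*(t + 2)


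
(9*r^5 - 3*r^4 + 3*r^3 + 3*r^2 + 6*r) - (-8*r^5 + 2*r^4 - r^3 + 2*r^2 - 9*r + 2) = 17*r^5 - 5*r^4 + 4*r^3 + r^2 + 15*r - 2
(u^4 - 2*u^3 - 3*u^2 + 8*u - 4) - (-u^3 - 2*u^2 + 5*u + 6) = u^4 - u^3 - u^2 + 3*u - 10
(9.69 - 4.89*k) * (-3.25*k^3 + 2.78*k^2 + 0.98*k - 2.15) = 15.8925*k^4 - 45.0867*k^3 + 22.146*k^2 + 20.0097*k - 20.8335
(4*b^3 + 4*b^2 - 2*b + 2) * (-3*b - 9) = -12*b^4 - 48*b^3 - 30*b^2 + 12*b - 18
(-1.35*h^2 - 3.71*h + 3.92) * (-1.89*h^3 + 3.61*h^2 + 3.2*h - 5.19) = 2.5515*h^5 + 2.1384*h^4 - 25.1219*h^3 + 9.2857*h^2 + 31.7989*h - 20.3448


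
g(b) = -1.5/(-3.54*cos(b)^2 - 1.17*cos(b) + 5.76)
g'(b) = -1.5*(-7.08*sin(b)*cos(b) - 1.17*sin(b))/(-3.54*cos(b)^2 - 1.17*cos(b) + 5.76)^2 = (10.62*cos(b) + 1.755)*sin(b)/(3.54*cos(b)^2 + 1.17*cos(b) - 5.76)^2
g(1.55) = -0.26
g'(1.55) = 0.06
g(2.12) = -0.28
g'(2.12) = -0.11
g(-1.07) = -0.34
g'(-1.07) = -0.31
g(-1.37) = -0.28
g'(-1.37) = -0.13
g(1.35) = -0.28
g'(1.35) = 0.14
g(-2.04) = -0.27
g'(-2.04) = 0.09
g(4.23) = -0.27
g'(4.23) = 0.09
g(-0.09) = -1.38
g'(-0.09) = -0.94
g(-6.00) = -1.09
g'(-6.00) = 1.77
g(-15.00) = -0.33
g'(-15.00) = 0.19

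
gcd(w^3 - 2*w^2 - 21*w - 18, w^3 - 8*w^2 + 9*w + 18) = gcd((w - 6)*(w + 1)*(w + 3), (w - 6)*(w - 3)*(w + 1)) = w^2 - 5*w - 6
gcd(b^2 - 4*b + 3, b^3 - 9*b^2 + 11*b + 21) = b - 3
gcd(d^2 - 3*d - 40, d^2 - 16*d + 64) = d - 8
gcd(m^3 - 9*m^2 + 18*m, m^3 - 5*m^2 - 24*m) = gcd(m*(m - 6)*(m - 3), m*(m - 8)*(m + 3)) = m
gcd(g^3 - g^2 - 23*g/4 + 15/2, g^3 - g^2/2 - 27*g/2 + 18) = g - 3/2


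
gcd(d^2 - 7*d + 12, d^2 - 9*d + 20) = d - 4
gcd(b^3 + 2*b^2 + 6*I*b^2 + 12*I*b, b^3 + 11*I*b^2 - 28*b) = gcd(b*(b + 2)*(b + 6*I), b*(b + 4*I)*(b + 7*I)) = b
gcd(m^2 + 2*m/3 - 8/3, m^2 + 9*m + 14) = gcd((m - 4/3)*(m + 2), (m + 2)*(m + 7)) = m + 2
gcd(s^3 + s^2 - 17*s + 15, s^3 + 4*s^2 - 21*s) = s - 3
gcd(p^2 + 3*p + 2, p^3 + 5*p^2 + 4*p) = p + 1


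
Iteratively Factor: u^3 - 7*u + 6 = (u + 3)*(u^2 - 3*u + 2) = (u - 1)*(u + 3)*(u - 2)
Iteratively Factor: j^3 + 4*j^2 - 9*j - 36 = (j + 3)*(j^2 + j - 12) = (j - 3)*(j + 3)*(j + 4)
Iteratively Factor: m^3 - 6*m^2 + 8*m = (m - 2)*(m^2 - 4*m) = m*(m - 2)*(m - 4)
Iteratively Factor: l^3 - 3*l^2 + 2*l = (l - 1)*(l^2 - 2*l) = (l - 2)*(l - 1)*(l)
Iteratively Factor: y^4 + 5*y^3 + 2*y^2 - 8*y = (y + 2)*(y^3 + 3*y^2 - 4*y) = (y - 1)*(y + 2)*(y^2 + 4*y) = (y - 1)*(y + 2)*(y + 4)*(y)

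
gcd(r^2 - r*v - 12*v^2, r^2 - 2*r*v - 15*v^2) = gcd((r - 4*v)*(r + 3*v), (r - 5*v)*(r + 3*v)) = r + 3*v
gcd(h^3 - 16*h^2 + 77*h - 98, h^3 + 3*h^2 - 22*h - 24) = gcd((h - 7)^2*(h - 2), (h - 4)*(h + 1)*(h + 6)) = 1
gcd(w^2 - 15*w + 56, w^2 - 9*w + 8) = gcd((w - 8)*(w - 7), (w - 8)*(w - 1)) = w - 8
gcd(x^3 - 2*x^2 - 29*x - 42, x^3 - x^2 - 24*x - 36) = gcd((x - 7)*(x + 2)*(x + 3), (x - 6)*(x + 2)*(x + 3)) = x^2 + 5*x + 6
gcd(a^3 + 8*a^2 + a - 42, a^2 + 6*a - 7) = a + 7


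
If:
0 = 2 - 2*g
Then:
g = 1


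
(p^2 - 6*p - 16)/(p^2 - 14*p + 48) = (p + 2)/(p - 6)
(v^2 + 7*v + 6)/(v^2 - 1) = (v + 6)/(v - 1)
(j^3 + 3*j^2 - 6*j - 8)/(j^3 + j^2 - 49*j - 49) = (j^2 + 2*j - 8)/(j^2 - 49)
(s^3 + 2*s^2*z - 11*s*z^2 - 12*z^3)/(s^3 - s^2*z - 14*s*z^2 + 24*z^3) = (-s - z)/(-s + 2*z)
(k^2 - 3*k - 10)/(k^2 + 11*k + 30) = (k^2 - 3*k - 10)/(k^2 + 11*k + 30)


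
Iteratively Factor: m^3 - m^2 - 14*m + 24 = (m + 4)*(m^2 - 5*m + 6) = (m - 2)*(m + 4)*(m - 3)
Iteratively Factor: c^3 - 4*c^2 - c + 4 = (c + 1)*(c^2 - 5*c + 4) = (c - 1)*(c + 1)*(c - 4)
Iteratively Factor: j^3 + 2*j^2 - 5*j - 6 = (j - 2)*(j^2 + 4*j + 3) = (j - 2)*(j + 1)*(j + 3)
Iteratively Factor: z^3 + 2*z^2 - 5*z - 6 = (z + 3)*(z^2 - z - 2) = (z + 1)*(z + 3)*(z - 2)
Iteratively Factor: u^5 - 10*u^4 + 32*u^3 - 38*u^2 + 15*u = (u)*(u^4 - 10*u^3 + 32*u^2 - 38*u + 15) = u*(u - 1)*(u^3 - 9*u^2 + 23*u - 15) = u*(u - 5)*(u - 1)*(u^2 - 4*u + 3) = u*(u - 5)*(u - 1)^2*(u - 3)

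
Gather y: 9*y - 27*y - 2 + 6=4 - 18*y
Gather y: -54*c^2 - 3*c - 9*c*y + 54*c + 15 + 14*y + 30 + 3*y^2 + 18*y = -54*c^2 + 51*c + 3*y^2 + y*(32 - 9*c) + 45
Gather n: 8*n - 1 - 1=8*n - 2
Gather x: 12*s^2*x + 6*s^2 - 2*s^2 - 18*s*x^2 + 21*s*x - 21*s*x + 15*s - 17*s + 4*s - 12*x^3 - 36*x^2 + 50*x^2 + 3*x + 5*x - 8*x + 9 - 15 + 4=12*s^2*x + 4*s^2 + 2*s - 12*x^3 + x^2*(14 - 18*s) - 2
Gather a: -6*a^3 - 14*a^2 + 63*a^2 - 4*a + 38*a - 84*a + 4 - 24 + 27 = -6*a^3 + 49*a^2 - 50*a + 7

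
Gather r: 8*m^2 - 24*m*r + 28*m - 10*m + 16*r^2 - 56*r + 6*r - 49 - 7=8*m^2 + 18*m + 16*r^2 + r*(-24*m - 50) - 56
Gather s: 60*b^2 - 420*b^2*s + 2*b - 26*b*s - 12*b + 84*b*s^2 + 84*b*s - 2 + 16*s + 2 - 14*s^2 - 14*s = 60*b^2 - 10*b + s^2*(84*b - 14) + s*(-420*b^2 + 58*b + 2)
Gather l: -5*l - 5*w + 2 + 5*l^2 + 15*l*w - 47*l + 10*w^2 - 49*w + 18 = 5*l^2 + l*(15*w - 52) + 10*w^2 - 54*w + 20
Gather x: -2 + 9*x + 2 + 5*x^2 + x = 5*x^2 + 10*x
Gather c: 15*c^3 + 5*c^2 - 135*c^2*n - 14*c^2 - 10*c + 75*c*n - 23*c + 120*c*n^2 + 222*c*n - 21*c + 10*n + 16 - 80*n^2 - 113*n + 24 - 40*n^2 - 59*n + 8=15*c^3 + c^2*(-135*n - 9) + c*(120*n^2 + 297*n - 54) - 120*n^2 - 162*n + 48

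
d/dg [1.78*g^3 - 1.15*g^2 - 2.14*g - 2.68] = 5.34*g^2 - 2.3*g - 2.14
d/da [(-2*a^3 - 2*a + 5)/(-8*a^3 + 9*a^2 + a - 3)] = (-18*a^4 - 36*a^3 + 156*a^2 - 90*a + 1)/(64*a^6 - 144*a^5 + 65*a^4 + 66*a^3 - 53*a^2 - 6*a + 9)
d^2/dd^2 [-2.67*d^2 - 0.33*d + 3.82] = -5.34000000000000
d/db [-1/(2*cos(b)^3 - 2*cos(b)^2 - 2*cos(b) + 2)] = -(3*cos(b) + 1)/(2*(cos(b) - 1)*sin(b)^3)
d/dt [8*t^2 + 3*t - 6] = 16*t + 3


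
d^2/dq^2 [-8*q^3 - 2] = -48*q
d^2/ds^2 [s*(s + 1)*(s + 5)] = 6*s + 12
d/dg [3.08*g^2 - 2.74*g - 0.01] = 6.16*g - 2.74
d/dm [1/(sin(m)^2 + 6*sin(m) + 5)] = -2*(sin(m) + 3)*cos(m)/(sin(m)^2 + 6*sin(m) + 5)^2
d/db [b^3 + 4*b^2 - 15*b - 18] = 3*b^2 + 8*b - 15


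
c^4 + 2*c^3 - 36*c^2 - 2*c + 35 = (c - 5)*(c - 1)*(c + 1)*(c + 7)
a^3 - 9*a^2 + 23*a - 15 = (a - 5)*(a - 3)*(a - 1)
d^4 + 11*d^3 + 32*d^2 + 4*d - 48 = (d - 1)*(d + 2)*(d + 4)*(d + 6)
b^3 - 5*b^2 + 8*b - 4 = (b - 2)^2*(b - 1)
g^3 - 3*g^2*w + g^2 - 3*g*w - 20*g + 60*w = (g - 4)*(g + 5)*(g - 3*w)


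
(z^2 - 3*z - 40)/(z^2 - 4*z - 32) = (z + 5)/(z + 4)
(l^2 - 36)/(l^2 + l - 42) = (l + 6)/(l + 7)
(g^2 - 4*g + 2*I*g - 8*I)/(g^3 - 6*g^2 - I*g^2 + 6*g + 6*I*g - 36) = (g - 4)/(g^2 - 3*g*(2 + I) + 18*I)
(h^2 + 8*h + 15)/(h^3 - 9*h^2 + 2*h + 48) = (h^2 + 8*h + 15)/(h^3 - 9*h^2 + 2*h + 48)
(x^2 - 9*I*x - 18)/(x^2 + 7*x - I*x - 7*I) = (x^2 - 9*I*x - 18)/(x^2 + x*(7 - I) - 7*I)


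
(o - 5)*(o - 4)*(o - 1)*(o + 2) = o^4 - 8*o^3 + 9*o^2 + 38*o - 40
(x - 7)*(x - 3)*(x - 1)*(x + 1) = x^4 - 10*x^3 + 20*x^2 + 10*x - 21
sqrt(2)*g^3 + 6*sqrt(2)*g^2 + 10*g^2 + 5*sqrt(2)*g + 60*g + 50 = (g + 5)*(g + 5*sqrt(2))*(sqrt(2)*g + sqrt(2))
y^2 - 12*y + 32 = (y - 8)*(y - 4)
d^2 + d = d*(d + 1)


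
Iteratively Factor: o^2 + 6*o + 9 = (o + 3)*(o + 3)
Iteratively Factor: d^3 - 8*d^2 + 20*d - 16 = (d - 4)*(d^2 - 4*d + 4) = (d - 4)*(d - 2)*(d - 2)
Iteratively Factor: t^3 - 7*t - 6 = (t + 1)*(t^2 - t - 6) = (t - 3)*(t + 1)*(t + 2)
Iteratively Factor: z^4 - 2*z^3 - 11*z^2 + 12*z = (z + 3)*(z^3 - 5*z^2 + 4*z) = (z - 4)*(z + 3)*(z^2 - z) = z*(z - 4)*(z + 3)*(z - 1)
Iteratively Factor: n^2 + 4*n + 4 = (n + 2)*(n + 2)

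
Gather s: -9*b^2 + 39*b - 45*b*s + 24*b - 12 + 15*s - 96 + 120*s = -9*b^2 + 63*b + s*(135 - 45*b) - 108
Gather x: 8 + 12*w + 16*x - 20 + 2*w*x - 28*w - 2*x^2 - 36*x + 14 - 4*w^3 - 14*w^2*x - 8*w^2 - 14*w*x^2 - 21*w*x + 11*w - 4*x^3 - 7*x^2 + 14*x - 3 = -4*w^3 - 8*w^2 - 5*w - 4*x^3 + x^2*(-14*w - 9) + x*(-14*w^2 - 19*w - 6) - 1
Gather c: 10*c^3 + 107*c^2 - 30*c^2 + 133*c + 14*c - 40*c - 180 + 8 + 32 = 10*c^3 + 77*c^2 + 107*c - 140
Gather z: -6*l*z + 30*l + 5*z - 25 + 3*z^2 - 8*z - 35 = 30*l + 3*z^2 + z*(-6*l - 3) - 60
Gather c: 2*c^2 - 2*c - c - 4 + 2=2*c^2 - 3*c - 2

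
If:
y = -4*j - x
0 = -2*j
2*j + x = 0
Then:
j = 0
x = 0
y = 0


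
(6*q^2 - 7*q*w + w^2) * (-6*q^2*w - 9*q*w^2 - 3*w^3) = -36*q^4*w - 12*q^3*w^2 + 39*q^2*w^3 + 12*q*w^4 - 3*w^5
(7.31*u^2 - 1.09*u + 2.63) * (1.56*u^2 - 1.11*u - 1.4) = 11.4036*u^4 - 9.8145*u^3 - 4.9213*u^2 - 1.3933*u - 3.682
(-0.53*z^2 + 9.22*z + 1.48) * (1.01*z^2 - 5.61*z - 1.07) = -0.5353*z^4 + 12.2855*z^3 - 49.6623*z^2 - 18.1682*z - 1.5836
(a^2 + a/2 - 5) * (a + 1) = a^3 + 3*a^2/2 - 9*a/2 - 5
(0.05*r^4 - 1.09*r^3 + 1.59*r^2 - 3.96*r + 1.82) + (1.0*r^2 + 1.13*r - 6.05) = 0.05*r^4 - 1.09*r^3 + 2.59*r^2 - 2.83*r - 4.23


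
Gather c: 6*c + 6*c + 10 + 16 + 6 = 12*c + 32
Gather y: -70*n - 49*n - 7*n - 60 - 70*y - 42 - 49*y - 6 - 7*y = -126*n - 126*y - 108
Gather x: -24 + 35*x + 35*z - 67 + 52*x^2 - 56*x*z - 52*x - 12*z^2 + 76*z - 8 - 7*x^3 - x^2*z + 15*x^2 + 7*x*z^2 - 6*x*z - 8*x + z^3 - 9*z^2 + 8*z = -7*x^3 + x^2*(67 - z) + x*(7*z^2 - 62*z - 25) + z^3 - 21*z^2 + 119*z - 99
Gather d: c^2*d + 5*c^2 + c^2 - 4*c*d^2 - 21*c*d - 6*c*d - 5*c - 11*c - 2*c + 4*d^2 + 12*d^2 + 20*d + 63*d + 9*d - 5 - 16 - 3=6*c^2 - 18*c + d^2*(16 - 4*c) + d*(c^2 - 27*c + 92) - 24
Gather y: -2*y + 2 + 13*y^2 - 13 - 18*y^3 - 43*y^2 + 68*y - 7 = -18*y^3 - 30*y^2 + 66*y - 18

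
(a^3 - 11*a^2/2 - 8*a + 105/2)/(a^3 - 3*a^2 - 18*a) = (2*a^2 - 17*a + 35)/(2*a*(a - 6))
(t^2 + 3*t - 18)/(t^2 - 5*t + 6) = (t + 6)/(t - 2)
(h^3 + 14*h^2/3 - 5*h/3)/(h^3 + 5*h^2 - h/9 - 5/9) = 3*h/(3*h + 1)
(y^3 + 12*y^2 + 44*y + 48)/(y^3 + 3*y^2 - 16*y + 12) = (y^2 + 6*y + 8)/(y^2 - 3*y + 2)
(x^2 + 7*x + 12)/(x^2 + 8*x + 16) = (x + 3)/(x + 4)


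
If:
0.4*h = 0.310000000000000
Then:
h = 0.78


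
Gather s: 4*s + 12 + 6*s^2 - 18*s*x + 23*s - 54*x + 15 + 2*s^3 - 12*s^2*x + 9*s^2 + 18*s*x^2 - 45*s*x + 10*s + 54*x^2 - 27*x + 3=2*s^3 + s^2*(15 - 12*x) + s*(18*x^2 - 63*x + 37) + 54*x^2 - 81*x + 30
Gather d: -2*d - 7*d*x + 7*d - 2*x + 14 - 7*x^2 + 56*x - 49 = d*(5 - 7*x) - 7*x^2 + 54*x - 35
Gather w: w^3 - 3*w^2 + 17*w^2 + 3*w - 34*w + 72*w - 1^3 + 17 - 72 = w^3 + 14*w^2 + 41*w - 56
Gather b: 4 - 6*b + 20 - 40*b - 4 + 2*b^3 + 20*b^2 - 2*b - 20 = 2*b^3 + 20*b^2 - 48*b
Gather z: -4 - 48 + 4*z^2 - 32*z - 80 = 4*z^2 - 32*z - 132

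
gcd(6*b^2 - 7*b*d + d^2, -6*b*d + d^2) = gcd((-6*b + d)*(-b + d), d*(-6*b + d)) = 6*b - d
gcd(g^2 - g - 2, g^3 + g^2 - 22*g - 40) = 1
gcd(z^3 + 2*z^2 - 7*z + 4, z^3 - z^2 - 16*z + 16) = z^2 + 3*z - 4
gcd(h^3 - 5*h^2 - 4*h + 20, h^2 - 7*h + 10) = h^2 - 7*h + 10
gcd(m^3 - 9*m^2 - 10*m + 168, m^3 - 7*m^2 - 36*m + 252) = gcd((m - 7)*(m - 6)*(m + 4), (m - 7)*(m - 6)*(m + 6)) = m^2 - 13*m + 42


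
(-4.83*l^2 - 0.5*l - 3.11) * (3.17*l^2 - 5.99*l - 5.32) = -15.3111*l^4 + 27.3467*l^3 + 18.8319*l^2 + 21.2889*l + 16.5452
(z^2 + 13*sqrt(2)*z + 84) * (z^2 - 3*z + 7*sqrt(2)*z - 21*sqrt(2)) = z^4 - 3*z^3 + 20*sqrt(2)*z^3 - 60*sqrt(2)*z^2 + 266*z^2 - 798*z + 588*sqrt(2)*z - 1764*sqrt(2)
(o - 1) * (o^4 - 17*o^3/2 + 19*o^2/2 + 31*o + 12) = o^5 - 19*o^4/2 + 18*o^3 + 43*o^2/2 - 19*o - 12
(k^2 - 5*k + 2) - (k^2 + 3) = -5*k - 1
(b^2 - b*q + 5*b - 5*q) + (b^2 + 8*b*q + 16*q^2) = 2*b^2 + 7*b*q + 5*b + 16*q^2 - 5*q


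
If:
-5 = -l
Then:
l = 5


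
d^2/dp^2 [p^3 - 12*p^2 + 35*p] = 6*p - 24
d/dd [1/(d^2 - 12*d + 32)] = 2*(6 - d)/(d^2 - 12*d + 32)^2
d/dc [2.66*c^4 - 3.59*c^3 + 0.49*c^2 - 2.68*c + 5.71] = 10.64*c^3 - 10.77*c^2 + 0.98*c - 2.68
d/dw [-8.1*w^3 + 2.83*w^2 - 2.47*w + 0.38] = -24.3*w^2 + 5.66*w - 2.47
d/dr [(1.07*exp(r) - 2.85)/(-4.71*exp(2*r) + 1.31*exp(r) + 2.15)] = (5.0397*exp(2*r) - 26.847*exp(r) + 6.034)*exp(r)/(22.1841*exp(4*r) - 12.3402*exp(3*r) - 18.5369*exp(2*r) + 5.633*exp(r) + 4.6225)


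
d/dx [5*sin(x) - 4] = 5*cos(x)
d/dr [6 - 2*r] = -2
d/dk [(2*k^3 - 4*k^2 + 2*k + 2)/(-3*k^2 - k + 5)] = 2*(-3*k^4 - 2*k^3 + 20*k^2 - 14*k + 6)/(9*k^4 + 6*k^3 - 29*k^2 - 10*k + 25)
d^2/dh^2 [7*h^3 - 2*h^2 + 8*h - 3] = 42*h - 4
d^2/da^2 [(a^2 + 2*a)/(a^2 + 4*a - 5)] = 2*(-2*a^3 + 15*a^2 + 30*a + 65)/(a^6 + 12*a^5 + 33*a^4 - 56*a^3 - 165*a^2 + 300*a - 125)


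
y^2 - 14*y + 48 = (y - 8)*(y - 6)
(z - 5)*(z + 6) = z^2 + z - 30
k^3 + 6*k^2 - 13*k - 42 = (k - 3)*(k + 2)*(k + 7)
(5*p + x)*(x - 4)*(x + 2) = 5*p*x^2 - 10*p*x - 40*p + x^3 - 2*x^2 - 8*x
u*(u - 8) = u^2 - 8*u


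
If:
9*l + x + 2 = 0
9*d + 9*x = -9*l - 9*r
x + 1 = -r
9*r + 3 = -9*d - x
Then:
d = 82/63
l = -19/63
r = -12/7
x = 5/7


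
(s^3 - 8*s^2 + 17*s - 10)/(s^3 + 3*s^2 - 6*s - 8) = (s^2 - 6*s + 5)/(s^2 + 5*s + 4)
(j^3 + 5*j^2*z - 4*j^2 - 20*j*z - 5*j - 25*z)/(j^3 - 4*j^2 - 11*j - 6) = (j^2 + 5*j*z - 5*j - 25*z)/(j^2 - 5*j - 6)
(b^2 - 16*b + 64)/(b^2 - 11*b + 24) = (b - 8)/(b - 3)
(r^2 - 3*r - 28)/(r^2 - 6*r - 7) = (r + 4)/(r + 1)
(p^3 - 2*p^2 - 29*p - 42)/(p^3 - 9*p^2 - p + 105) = (p + 2)/(p - 5)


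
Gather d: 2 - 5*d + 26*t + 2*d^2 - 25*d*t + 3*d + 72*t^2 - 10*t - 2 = 2*d^2 + d*(-25*t - 2) + 72*t^2 + 16*t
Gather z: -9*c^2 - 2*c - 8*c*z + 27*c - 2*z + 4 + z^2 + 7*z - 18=-9*c^2 + 25*c + z^2 + z*(5 - 8*c) - 14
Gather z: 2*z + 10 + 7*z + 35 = 9*z + 45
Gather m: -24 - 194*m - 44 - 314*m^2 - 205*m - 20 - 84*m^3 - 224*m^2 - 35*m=-84*m^3 - 538*m^2 - 434*m - 88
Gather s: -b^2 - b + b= -b^2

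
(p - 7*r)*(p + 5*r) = p^2 - 2*p*r - 35*r^2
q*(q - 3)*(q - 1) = q^3 - 4*q^2 + 3*q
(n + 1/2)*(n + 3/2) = n^2 + 2*n + 3/4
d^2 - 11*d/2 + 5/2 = (d - 5)*(d - 1/2)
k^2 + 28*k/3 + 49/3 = (k + 7/3)*(k + 7)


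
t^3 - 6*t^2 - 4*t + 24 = (t - 6)*(t - 2)*(t + 2)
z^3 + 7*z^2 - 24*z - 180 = (z - 5)*(z + 6)^2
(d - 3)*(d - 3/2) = d^2 - 9*d/2 + 9/2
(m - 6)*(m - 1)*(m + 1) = m^3 - 6*m^2 - m + 6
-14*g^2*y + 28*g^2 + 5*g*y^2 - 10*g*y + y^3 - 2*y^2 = (-2*g + y)*(7*g + y)*(y - 2)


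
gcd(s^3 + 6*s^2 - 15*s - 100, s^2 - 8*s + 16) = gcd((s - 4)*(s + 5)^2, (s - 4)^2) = s - 4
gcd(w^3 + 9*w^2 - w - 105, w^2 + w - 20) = w + 5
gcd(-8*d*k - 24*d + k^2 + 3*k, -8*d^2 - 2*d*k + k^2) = 1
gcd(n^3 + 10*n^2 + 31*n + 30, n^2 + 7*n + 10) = n^2 + 7*n + 10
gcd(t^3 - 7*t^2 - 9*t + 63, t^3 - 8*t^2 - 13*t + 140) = t - 7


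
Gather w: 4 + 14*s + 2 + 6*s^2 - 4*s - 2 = 6*s^2 + 10*s + 4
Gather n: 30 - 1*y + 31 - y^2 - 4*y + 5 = -y^2 - 5*y + 66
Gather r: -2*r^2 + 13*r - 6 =-2*r^2 + 13*r - 6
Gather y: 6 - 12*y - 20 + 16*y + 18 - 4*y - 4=0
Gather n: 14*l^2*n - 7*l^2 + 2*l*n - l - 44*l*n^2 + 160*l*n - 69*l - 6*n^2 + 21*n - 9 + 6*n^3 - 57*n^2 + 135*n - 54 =-7*l^2 - 70*l + 6*n^3 + n^2*(-44*l - 63) + n*(14*l^2 + 162*l + 156) - 63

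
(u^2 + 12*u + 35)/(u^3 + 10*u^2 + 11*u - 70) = 1/(u - 2)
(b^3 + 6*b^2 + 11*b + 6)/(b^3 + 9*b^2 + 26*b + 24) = (b + 1)/(b + 4)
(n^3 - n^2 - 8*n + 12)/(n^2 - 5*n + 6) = (n^2 + n - 6)/(n - 3)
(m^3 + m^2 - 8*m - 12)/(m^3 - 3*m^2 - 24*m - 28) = (m - 3)/(m - 7)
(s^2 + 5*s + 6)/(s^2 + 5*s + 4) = (s^2 + 5*s + 6)/(s^2 + 5*s + 4)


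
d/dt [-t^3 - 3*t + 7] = -3*t^2 - 3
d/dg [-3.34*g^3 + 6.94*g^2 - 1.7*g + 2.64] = -10.02*g^2 + 13.88*g - 1.7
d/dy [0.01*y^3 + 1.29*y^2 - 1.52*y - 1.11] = 0.03*y^2 + 2.58*y - 1.52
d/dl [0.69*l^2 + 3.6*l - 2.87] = 1.38*l + 3.6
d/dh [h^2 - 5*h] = 2*h - 5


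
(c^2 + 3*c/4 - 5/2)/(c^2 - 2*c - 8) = (c - 5/4)/(c - 4)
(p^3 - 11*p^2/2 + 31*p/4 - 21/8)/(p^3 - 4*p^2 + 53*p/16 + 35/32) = 4*(8*p^3 - 44*p^2 + 62*p - 21)/(32*p^3 - 128*p^2 + 106*p + 35)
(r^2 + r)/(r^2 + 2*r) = (r + 1)/(r + 2)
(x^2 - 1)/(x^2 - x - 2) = (x - 1)/(x - 2)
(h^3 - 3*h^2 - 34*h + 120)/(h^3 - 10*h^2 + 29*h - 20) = (h + 6)/(h - 1)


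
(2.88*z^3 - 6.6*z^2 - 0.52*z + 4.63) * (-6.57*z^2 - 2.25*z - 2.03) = -18.9216*z^5 + 36.882*z^4 + 12.42*z^3 - 15.8511*z^2 - 9.3619*z - 9.3989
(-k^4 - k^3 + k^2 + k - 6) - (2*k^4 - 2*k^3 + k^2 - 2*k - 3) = -3*k^4 + k^3 + 3*k - 3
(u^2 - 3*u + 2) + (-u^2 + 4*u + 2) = u + 4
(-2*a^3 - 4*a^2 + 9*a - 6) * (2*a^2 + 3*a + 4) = -4*a^5 - 14*a^4 - 2*a^3 - a^2 + 18*a - 24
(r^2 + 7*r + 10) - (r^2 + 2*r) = 5*r + 10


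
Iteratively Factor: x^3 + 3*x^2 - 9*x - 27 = (x + 3)*(x^2 - 9) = (x - 3)*(x + 3)*(x + 3)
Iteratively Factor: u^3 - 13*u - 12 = (u - 4)*(u^2 + 4*u + 3) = (u - 4)*(u + 3)*(u + 1)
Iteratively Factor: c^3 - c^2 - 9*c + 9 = (c - 1)*(c^2 - 9) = (c - 1)*(c + 3)*(c - 3)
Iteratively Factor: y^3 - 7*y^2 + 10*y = (y)*(y^2 - 7*y + 10) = y*(y - 2)*(y - 5)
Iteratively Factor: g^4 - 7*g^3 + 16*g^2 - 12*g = (g - 2)*(g^3 - 5*g^2 + 6*g) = g*(g - 2)*(g^2 - 5*g + 6) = g*(g - 2)^2*(g - 3)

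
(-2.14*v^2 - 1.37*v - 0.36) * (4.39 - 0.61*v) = 1.3054*v^3 - 8.5589*v^2 - 5.7947*v - 1.5804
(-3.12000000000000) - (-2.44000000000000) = -0.680000000000000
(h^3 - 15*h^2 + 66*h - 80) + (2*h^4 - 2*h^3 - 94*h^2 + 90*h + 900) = 2*h^4 - h^3 - 109*h^2 + 156*h + 820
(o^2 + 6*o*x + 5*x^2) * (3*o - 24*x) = 3*o^3 - 6*o^2*x - 129*o*x^2 - 120*x^3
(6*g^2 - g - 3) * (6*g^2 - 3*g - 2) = 36*g^4 - 24*g^3 - 27*g^2 + 11*g + 6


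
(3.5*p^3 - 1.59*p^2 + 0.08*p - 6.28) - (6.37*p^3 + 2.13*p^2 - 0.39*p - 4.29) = -2.87*p^3 - 3.72*p^2 + 0.47*p - 1.99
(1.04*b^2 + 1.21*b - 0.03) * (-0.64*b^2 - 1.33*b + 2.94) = -0.6656*b^4 - 2.1576*b^3 + 1.4675*b^2 + 3.5973*b - 0.0882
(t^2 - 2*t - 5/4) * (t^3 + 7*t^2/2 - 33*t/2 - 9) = t^5 + 3*t^4/2 - 99*t^3/4 + 157*t^2/8 + 309*t/8 + 45/4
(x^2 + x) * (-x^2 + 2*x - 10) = -x^4 + x^3 - 8*x^2 - 10*x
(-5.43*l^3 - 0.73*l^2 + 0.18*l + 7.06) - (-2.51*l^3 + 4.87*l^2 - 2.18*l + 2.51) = -2.92*l^3 - 5.6*l^2 + 2.36*l + 4.55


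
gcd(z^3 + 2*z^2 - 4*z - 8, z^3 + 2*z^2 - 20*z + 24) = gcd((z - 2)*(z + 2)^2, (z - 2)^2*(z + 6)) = z - 2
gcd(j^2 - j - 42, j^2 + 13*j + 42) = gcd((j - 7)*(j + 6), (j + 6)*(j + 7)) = j + 6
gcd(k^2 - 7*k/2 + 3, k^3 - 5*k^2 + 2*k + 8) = k - 2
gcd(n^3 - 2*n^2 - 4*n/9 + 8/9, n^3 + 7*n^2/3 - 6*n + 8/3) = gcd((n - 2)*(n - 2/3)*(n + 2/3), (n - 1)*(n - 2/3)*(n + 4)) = n - 2/3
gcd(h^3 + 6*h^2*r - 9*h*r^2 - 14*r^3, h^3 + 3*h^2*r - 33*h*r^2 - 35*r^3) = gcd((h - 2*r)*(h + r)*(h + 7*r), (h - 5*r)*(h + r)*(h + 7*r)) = h^2 + 8*h*r + 7*r^2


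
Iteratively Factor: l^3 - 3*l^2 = (l - 3)*(l^2) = l*(l - 3)*(l)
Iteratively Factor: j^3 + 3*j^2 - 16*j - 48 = (j + 4)*(j^2 - j - 12) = (j - 4)*(j + 4)*(j + 3)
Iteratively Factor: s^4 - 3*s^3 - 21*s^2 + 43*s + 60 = (s + 4)*(s^3 - 7*s^2 + 7*s + 15) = (s + 1)*(s + 4)*(s^2 - 8*s + 15) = (s - 3)*(s + 1)*(s + 4)*(s - 5)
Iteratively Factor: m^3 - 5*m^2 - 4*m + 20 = (m - 2)*(m^2 - 3*m - 10) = (m - 2)*(m + 2)*(m - 5)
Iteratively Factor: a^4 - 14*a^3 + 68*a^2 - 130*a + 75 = (a - 3)*(a^3 - 11*a^2 + 35*a - 25) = (a - 5)*(a - 3)*(a^2 - 6*a + 5) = (a - 5)*(a - 3)*(a - 1)*(a - 5)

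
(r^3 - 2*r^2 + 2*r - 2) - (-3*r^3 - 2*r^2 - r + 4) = 4*r^3 + 3*r - 6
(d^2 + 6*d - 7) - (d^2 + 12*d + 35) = -6*d - 42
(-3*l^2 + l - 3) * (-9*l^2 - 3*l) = 27*l^4 + 24*l^2 + 9*l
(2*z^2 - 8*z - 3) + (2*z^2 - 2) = 4*z^2 - 8*z - 5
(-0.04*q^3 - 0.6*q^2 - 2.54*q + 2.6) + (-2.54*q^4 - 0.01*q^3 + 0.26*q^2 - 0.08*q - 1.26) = -2.54*q^4 - 0.05*q^3 - 0.34*q^2 - 2.62*q + 1.34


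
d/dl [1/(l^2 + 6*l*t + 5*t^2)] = 2*(-l - 3*t)/(l^2 + 6*l*t + 5*t^2)^2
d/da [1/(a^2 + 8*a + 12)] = 2*(-a - 4)/(a^2 + 8*a + 12)^2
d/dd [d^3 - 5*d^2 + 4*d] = 3*d^2 - 10*d + 4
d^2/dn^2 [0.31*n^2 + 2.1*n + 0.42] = 0.620000000000000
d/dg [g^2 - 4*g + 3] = 2*g - 4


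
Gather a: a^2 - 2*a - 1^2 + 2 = a^2 - 2*a + 1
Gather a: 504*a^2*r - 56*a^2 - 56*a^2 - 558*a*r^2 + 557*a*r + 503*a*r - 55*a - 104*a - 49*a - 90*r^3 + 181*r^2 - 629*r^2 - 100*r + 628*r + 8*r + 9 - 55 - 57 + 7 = a^2*(504*r - 112) + a*(-558*r^2 + 1060*r - 208) - 90*r^3 - 448*r^2 + 536*r - 96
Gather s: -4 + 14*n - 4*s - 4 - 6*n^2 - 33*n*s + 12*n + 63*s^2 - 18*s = -6*n^2 + 26*n + 63*s^2 + s*(-33*n - 22) - 8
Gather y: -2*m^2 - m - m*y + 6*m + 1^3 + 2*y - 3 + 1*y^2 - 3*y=-2*m^2 + 5*m + y^2 + y*(-m - 1) - 2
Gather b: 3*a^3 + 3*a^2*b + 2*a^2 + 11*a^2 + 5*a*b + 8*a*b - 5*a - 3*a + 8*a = 3*a^3 + 13*a^2 + b*(3*a^2 + 13*a)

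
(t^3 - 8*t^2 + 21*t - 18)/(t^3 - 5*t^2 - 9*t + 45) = (t^2 - 5*t + 6)/(t^2 - 2*t - 15)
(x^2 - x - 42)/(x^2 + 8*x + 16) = (x^2 - x - 42)/(x^2 + 8*x + 16)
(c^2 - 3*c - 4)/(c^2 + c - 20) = (c + 1)/(c + 5)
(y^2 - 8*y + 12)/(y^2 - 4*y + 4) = (y - 6)/(y - 2)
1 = 1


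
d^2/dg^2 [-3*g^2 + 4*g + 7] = -6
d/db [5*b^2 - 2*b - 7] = 10*b - 2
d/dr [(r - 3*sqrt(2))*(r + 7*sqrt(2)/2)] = 2*r + sqrt(2)/2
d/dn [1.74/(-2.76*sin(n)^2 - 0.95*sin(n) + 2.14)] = (9.6048*sin(n) + 1.653)*cos(n)/(2.76*sin(n)^2 + 0.95*sin(n) - 2.14)^2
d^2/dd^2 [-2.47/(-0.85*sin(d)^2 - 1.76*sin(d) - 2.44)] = (-7.1383*sin(d)^4 - 11.08536*sin(d)^3 + 23.547498*sin(d)^2 + 32.777888*sin(d) + 5.056584)/(0.85*sin(d)^2 + 1.76*sin(d) + 2.44)^3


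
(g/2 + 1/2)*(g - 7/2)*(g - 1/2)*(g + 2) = g^4/2 - g^3/2 - 33*g^2/8 - 11*g/8 + 7/4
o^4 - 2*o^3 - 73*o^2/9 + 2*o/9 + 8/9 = (o - 4)*(o - 1/3)*(o + 1/3)*(o + 2)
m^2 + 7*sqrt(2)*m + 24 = (m + 3*sqrt(2))*(m + 4*sqrt(2))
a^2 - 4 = (a - 2)*(a + 2)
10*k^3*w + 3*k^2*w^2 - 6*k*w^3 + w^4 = w*(-5*k + w)*(-2*k + w)*(k + w)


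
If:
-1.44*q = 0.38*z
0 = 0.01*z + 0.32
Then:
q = 8.44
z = -32.00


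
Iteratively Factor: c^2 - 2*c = (c - 2)*(c)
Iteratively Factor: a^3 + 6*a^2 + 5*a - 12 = (a + 3)*(a^2 + 3*a - 4) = (a - 1)*(a + 3)*(a + 4)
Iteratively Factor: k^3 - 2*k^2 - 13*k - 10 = (k - 5)*(k^2 + 3*k + 2) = (k - 5)*(k + 1)*(k + 2)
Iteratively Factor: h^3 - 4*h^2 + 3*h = (h - 1)*(h^2 - 3*h) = (h - 3)*(h - 1)*(h)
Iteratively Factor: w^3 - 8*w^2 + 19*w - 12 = (w - 4)*(w^2 - 4*w + 3) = (w - 4)*(w - 1)*(w - 3)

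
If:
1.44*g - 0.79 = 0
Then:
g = 0.55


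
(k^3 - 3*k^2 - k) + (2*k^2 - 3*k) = k^3 - k^2 - 4*k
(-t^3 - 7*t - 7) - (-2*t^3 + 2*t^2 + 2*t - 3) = t^3 - 2*t^2 - 9*t - 4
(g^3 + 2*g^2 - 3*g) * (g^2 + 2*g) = g^5 + 4*g^4 + g^3 - 6*g^2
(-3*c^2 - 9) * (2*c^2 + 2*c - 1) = -6*c^4 - 6*c^3 - 15*c^2 - 18*c + 9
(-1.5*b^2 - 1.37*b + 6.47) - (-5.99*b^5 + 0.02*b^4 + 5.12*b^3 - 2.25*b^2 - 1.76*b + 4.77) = 5.99*b^5 - 0.02*b^4 - 5.12*b^3 + 0.75*b^2 + 0.39*b + 1.7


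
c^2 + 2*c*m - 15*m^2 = (c - 3*m)*(c + 5*m)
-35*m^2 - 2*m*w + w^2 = (-7*m + w)*(5*m + w)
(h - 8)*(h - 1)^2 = h^3 - 10*h^2 + 17*h - 8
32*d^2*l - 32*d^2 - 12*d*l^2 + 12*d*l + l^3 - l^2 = (-8*d + l)*(-4*d + l)*(l - 1)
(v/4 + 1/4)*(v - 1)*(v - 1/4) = v^3/4 - v^2/16 - v/4 + 1/16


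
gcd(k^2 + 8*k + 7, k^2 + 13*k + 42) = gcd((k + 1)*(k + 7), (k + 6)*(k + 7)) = k + 7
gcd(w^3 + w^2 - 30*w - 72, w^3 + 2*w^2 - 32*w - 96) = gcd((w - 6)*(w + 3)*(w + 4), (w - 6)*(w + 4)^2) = w^2 - 2*w - 24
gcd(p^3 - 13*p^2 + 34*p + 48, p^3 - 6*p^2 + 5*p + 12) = p + 1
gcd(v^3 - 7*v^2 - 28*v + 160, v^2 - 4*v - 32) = v - 8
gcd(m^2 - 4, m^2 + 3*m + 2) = m + 2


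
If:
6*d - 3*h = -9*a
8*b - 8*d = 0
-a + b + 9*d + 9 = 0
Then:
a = 5*h/16 + 9/16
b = h/32 - 27/32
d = h/32 - 27/32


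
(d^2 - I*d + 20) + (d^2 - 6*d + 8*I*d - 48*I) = 2*d^2 - 6*d + 7*I*d + 20 - 48*I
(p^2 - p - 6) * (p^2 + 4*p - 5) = p^4 + 3*p^3 - 15*p^2 - 19*p + 30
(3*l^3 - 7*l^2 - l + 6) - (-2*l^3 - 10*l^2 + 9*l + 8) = 5*l^3 + 3*l^2 - 10*l - 2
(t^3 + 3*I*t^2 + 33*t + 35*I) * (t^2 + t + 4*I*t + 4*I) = t^5 + t^4 + 7*I*t^4 + 21*t^3 + 7*I*t^3 + 21*t^2 + 167*I*t^2 - 140*t + 167*I*t - 140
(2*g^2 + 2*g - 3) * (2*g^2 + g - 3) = 4*g^4 + 6*g^3 - 10*g^2 - 9*g + 9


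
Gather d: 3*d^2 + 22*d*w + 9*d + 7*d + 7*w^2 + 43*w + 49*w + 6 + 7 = 3*d^2 + d*(22*w + 16) + 7*w^2 + 92*w + 13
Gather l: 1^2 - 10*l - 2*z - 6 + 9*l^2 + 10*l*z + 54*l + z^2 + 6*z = 9*l^2 + l*(10*z + 44) + z^2 + 4*z - 5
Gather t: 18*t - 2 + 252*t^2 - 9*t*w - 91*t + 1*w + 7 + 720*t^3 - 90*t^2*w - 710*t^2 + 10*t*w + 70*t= 720*t^3 + t^2*(-90*w - 458) + t*(w - 3) + w + 5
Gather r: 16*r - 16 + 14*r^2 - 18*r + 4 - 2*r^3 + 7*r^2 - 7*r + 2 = -2*r^3 + 21*r^2 - 9*r - 10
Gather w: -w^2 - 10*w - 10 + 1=-w^2 - 10*w - 9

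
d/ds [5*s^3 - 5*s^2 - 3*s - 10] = 15*s^2 - 10*s - 3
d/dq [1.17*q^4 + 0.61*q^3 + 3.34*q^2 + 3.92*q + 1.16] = 4.68*q^3 + 1.83*q^2 + 6.68*q + 3.92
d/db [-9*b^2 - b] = -18*b - 1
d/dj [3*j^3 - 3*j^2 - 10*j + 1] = 9*j^2 - 6*j - 10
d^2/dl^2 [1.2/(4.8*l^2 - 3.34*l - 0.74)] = (55.296*l^2 - 38.4768*l - 1.2*(9.6*l - 3.34)*(19.2*l - 6.68) - 8.5248)/(-4.8*l^2 + 3.34*l + 0.74)^3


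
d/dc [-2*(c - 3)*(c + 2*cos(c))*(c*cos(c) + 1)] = 2*(c - 3)*(c + 2*cos(c))*(c*sin(c) - cos(c)) + 2*(c - 3)*(c*cos(c) + 1)*(2*sin(c) - 1) - 2*(c + 2*cos(c))*(c*cos(c) + 1)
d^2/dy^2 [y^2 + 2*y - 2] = 2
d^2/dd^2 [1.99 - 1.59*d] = 0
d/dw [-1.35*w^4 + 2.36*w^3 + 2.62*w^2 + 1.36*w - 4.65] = -5.4*w^3 + 7.08*w^2 + 5.24*w + 1.36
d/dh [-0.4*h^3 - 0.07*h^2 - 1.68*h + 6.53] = -1.2*h^2 - 0.14*h - 1.68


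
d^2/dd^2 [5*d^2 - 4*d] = 10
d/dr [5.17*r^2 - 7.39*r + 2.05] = 10.34*r - 7.39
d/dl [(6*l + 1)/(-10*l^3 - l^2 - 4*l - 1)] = 2*(-30*l^3 - 3*l^2 - 12*l + (6*l + 1)*(15*l^2 + l + 2) - 3)/(10*l^3 + l^2 + 4*l + 1)^2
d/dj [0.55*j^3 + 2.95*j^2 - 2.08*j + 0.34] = 1.65*j^2 + 5.9*j - 2.08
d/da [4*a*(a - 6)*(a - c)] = 12*a^2 - 8*a*c - 48*a + 24*c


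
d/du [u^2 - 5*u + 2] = 2*u - 5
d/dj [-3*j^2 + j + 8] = 1 - 6*j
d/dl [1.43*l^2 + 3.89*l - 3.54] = 2.86*l + 3.89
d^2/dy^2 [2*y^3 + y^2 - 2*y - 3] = 12*y + 2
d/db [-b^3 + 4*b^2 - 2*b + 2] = -3*b^2 + 8*b - 2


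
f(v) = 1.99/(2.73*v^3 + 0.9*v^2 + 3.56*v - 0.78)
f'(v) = 1.99*(-8.19*v^2 - 1.8*v - 3.56)/(2.73*v^3 + 0.9*v^2 + 3.56*v - 0.78)^2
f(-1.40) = -0.17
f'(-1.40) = -0.26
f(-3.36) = -0.02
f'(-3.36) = -0.02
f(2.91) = 0.02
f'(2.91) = -0.02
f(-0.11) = -1.71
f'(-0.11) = -5.08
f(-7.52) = -0.00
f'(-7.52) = -0.00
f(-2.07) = -0.07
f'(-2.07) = -0.09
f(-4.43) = -0.01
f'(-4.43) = -0.01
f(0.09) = -4.42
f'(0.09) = -37.18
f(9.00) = 0.00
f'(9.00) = -0.00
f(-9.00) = -0.00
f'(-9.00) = -0.00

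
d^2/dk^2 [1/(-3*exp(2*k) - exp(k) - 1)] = (-2*(6*exp(k) + 1)^2*exp(k) + (12*exp(k) + 1)*(3*exp(2*k) + exp(k) + 1))*exp(k)/(3*exp(2*k) + exp(k) + 1)^3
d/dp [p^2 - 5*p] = 2*p - 5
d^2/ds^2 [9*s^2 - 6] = 18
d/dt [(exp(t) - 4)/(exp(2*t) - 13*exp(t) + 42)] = (-(exp(t) - 4)*(2*exp(t) - 13) + exp(2*t) - 13*exp(t) + 42)*exp(t)/(exp(2*t) - 13*exp(t) + 42)^2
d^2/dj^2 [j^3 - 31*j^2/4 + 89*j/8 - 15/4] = 6*j - 31/2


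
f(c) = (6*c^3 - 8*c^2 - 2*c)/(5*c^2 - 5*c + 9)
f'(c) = (5 - 10*c)*(6*c^3 - 8*c^2 - 2*c)/(5*c^2 - 5*c + 9)^2 + (18*c^2 - 16*c - 2)/(5*c^2 - 5*c + 9) = 2*(15*c^4 - 30*c^3 + 106*c^2 - 72*c - 9)/(25*c^4 - 50*c^3 + 115*c^2 - 90*c + 81)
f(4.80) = 4.69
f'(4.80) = 1.34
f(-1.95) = -1.88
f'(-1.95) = 1.37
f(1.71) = 0.21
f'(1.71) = 1.37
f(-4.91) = -5.80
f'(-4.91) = 1.28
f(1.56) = 0.01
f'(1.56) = 1.25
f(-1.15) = -0.81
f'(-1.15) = 1.25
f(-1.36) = -1.08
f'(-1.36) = 1.31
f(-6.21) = -7.44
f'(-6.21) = 1.25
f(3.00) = 2.15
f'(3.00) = 1.49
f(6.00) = 6.26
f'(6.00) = 1.29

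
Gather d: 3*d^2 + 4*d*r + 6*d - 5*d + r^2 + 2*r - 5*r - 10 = 3*d^2 + d*(4*r + 1) + r^2 - 3*r - 10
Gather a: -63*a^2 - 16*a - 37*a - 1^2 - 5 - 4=-63*a^2 - 53*a - 10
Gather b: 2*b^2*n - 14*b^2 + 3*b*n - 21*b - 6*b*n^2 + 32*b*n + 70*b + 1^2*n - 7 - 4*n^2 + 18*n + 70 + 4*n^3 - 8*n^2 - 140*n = b^2*(2*n - 14) + b*(-6*n^2 + 35*n + 49) + 4*n^3 - 12*n^2 - 121*n + 63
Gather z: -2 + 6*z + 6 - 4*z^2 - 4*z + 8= -4*z^2 + 2*z + 12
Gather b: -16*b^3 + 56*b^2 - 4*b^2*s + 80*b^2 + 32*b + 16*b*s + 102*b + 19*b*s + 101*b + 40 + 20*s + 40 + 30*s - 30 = -16*b^3 + b^2*(136 - 4*s) + b*(35*s + 235) + 50*s + 50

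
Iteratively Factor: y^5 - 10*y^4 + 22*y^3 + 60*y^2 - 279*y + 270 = (y - 2)*(y^4 - 8*y^3 + 6*y^2 + 72*y - 135) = (y - 3)*(y - 2)*(y^3 - 5*y^2 - 9*y + 45) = (y - 3)*(y - 2)*(y + 3)*(y^2 - 8*y + 15) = (y - 3)^2*(y - 2)*(y + 3)*(y - 5)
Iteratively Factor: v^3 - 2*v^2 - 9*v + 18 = (v + 3)*(v^2 - 5*v + 6) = (v - 2)*(v + 3)*(v - 3)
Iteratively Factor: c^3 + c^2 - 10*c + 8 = (c + 4)*(c^2 - 3*c + 2) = (c - 1)*(c + 4)*(c - 2)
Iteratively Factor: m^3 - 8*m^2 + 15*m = (m - 3)*(m^2 - 5*m) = (m - 5)*(m - 3)*(m)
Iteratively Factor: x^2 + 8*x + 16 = (x + 4)*(x + 4)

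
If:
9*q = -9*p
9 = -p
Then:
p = -9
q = 9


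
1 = 1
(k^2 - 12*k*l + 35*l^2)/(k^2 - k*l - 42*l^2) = (k - 5*l)/(k + 6*l)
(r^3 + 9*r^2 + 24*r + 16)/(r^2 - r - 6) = (r^3 + 9*r^2 + 24*r + 16)/(r^2 - r - 6)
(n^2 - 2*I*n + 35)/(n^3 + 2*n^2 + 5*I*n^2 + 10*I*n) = (n - 7*I)/(n*(n + 2))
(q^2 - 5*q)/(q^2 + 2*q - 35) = q/(q + 7)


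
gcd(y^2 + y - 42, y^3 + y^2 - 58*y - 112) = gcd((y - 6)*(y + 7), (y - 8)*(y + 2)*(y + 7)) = y + 7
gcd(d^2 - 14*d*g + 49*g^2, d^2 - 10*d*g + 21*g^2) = d - 7*g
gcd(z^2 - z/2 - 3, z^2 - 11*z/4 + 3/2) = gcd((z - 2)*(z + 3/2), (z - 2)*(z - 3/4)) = z - 2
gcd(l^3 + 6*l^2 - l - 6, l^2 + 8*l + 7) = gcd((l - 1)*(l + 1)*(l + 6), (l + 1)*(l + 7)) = l + 1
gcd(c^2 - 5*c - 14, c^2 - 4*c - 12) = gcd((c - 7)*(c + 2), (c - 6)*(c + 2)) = c + 2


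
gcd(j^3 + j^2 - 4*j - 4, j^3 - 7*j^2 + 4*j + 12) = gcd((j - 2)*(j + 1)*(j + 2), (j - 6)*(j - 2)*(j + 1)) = j^2 - j - 2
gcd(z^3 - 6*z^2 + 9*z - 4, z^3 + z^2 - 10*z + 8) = z - 1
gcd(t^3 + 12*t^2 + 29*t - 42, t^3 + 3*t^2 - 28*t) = t + 7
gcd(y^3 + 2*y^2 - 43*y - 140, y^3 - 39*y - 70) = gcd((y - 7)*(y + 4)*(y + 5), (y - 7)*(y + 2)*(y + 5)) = y^2 - 2*y - 35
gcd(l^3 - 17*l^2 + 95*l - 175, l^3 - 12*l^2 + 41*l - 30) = l - 5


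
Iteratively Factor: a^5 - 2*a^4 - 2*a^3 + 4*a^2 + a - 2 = (a - 2)*(a^4 - 2*a^2 + 1) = (a - 2)*(a + 1)*(a^3 - a^2 - a + 1) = (a - 2)*(a + 1)^2*(a^2 - 2*a + 1) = (a - 2)*(a - 1)*(a + 1)^2*(a - 1)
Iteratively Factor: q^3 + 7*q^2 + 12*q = (q)*(q^2 + 7*q + 12) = q*(q + 4)*(q + 3)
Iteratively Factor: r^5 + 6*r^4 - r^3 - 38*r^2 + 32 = (r - 1)*(r^4 + 7*r^3 + 6*r^2 - 32*r - 32) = (r - 1)*(r + 1)*(r^3 + 6*r^2 - 32) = (r - 1)*(r + 1)*(r + 4)*(r^2 + 2*r - 8) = (r - 1)*(r + 1)*(r + 4)^2*(r - 2)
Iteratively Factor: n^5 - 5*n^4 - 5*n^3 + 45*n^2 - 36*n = (n - 4)*(n^4 - n^3 - 9*n^2 + 9*n) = (n - 4)*(n - 3)*(n^3 + 2*n^2 - 3*n) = (n - 4)*(n - 3)*(n + 3)*(n^2 - n) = n*(n - 4)*(n - 3)*(n + 3)*(n - 1)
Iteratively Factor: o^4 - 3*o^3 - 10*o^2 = (o + 2)*(o^3 - 5*o^2) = (o - 5)*(o + 2)*(o^2) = o*(o - 5)*(o + 2)*(o)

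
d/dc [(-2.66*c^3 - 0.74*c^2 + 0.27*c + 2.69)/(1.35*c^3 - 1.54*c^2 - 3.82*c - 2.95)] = (1.77635683940025e-15*c^5 + 5.0954*c^4 + 19.5934*c^3 + 15.8891*c^2 + 12.6512*c + 9.4793)/(1.8225*c^6 - 4.158*c^5 - 7.9424*c^4 + 3.8006*c^3 + 23.6784*c^2 + 22.538*c + 8.7025)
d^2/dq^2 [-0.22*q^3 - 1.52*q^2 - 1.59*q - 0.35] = -1.32*q - 3.04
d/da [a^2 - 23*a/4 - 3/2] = 2*a - 23/4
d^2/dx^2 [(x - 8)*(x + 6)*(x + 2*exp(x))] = 2*x^2*exp(x) + 4*x*exp(x) + 6*x - 100*exp(x) - 4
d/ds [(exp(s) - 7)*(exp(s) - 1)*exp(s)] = (3*exp(2*s) - 16*exp(s) + 7)*exp(s)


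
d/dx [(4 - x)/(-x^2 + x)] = (-x^2 + 8*x - 4)/(x^2*(x^2 - 2*x + 1))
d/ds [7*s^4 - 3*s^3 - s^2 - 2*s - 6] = 28*s^3 - 9*s^2 - 2*s - 2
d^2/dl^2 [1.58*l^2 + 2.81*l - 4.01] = 3.16000000000000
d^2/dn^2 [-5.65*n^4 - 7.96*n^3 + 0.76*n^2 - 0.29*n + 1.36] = -67.8*n^2 - 47.76*n + 1.52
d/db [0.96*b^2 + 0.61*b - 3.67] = 1.92*b + 0.61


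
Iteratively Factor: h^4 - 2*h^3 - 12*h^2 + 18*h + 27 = (h - 3)*(h^3 + h^2 - 9*h - 9) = (h - 3)*(h + 3)*(h^2 - 2*h - 3) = (h - 3)^2*(h + 3)*(h + 1)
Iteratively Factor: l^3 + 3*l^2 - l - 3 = (l + 1)*(l^2 + 2*l - 3) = (l + 1)*(l + 3)*(l - 1)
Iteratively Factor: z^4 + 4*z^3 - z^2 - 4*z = (z + 4)*(z^3 - z) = (z - 1)*(z + 4)*(z^2 + z) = z*(z - 1)*(z + 4)*(z + 1)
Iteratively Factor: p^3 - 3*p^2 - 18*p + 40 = (p - 2)*(p^2 - p - 20) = (p - 2)*(p + 4)*(p - 5)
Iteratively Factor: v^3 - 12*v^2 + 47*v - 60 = (v - 3)*(v^2 - 9*v + 20) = (v - 5)*(v - 3)*(v - 4)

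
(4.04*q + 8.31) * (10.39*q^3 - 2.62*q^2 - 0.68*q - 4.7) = 41.9756*q^4 + 75.7561*q^3 - 24.5194*q^2 - 24.6388*q - 39.057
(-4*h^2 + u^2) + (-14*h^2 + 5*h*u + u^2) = -18*h^2 + 5*h*u + 2*u^2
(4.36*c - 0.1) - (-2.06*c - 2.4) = 6.42*c + 2.3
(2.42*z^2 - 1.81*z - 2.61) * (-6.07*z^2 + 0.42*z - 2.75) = -14.6894*z^4 + 12.0031*z^3 + 8.4275*z^2 + 3.8813*z + 7.1775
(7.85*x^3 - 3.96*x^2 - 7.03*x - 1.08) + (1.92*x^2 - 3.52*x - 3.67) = 7.85*x^3 - 2.04*x^2 - 10.55*x - 4.75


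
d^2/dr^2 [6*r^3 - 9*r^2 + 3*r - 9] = 36*r - 18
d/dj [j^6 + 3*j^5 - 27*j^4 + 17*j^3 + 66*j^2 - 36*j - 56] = 6*j^5 + 15*j^4 - 108*j^3 + 51*j^2 + 132*j - 36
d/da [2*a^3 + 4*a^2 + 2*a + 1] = 6*a^2 + 8*a + 2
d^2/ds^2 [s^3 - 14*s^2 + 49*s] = 6*s - 28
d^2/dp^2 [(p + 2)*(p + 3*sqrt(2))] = 2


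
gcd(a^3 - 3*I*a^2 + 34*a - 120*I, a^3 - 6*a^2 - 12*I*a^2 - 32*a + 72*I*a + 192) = a - 4*I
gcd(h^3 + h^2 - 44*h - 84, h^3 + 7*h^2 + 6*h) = h + 6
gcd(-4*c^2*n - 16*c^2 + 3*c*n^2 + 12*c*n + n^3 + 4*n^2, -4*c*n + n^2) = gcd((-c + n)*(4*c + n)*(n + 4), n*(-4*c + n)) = 1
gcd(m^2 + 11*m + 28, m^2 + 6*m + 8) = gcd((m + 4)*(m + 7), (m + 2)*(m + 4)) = m + 4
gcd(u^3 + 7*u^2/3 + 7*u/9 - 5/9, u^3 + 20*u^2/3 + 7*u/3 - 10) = u + 5/3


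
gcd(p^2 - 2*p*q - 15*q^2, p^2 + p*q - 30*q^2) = p - 5*q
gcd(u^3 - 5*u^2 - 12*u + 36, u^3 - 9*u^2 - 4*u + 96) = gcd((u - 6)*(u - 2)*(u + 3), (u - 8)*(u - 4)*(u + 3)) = u + 3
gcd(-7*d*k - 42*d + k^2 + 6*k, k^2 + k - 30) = k + 6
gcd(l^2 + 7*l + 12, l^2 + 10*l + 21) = l + 3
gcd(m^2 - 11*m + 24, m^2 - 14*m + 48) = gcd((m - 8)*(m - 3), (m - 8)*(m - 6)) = m - 8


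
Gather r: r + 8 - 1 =r + 7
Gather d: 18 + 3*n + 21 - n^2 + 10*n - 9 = -n^2 + 13*n + 30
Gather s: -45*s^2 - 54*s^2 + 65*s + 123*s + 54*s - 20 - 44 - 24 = -99*s^2 + 242*s - 88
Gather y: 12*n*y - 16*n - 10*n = 12*n*y - 26*n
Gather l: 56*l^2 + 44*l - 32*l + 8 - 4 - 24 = 56*l^2 + 12*l - 20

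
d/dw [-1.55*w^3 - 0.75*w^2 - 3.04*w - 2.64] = -4.65*w^2 - 1.5*w - 3.04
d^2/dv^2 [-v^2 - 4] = -2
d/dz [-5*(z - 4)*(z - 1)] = 25 - 10*z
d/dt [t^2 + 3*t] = 2*t + 3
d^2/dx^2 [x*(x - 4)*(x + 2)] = 6*x - 4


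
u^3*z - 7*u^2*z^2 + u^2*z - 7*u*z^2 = u*(u - 7*z)*(u*z + z)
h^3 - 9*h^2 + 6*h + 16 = (h - 8)*(h - 2)*(h + 1)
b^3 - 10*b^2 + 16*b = b*(b - 8)*(b - 2)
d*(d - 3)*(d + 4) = d^3 + d^2 - 12*d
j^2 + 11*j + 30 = (j + 5)*(j + 6)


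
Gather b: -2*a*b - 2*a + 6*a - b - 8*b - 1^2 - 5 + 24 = 4*a + b*(-2*a - 9) + 18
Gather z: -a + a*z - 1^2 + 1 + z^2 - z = -a + z^2 + z*(a - 1)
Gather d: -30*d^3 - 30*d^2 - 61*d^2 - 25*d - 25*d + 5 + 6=-30*d^3 - 91*d^2 - 50*d + 11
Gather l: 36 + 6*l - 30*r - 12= 6*l - 30*r + 24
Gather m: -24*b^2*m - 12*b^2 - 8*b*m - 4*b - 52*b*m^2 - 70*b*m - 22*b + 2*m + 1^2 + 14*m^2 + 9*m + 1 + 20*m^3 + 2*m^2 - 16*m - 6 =-12*b^2 - 26*b + 20*m^3 + m^2*(16 - 52*b) + m*(-24*b^2 - 78*b - 5) - 4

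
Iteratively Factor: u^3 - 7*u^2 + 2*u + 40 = (u + 2)*(u^2 - 9*u + 20) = (u - 4)*(u + 2)*(u - 5)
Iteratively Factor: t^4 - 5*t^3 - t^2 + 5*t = (t - 5)*(t^3 - t) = (t - 5)*(t - 1)*(t^2 + t) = (t - 5)*(t - 1)*(t + 1)*(t)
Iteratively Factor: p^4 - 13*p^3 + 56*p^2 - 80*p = (p - 5)*(p^3 - 8*p^2 + 16*p) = p*(p - 5)*(p^2 - 8*p + 16) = p*(p - 5)*(p - 4)*(p - 4)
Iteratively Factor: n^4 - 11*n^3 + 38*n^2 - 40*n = (n - 4)*(n^3 - 7*n^2 + 10*n) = (n - 4)*(n - 2)*(n^2 - 5*n) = (n - 5)*(n - 4)*(n - 2)*(n)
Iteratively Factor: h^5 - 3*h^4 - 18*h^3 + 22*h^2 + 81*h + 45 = (h + 1)*(h^4 - 4*h^3 - 14*h^2 + 36*h + 45) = (h - 3)*(h + 1)*(h^3 - h^2 - 17*h - 15) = (h - 3)*(h + 1)^2*(h^2 - 2*h - 15) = (h - 5)*(h - 3)*(h + 1)^2*(h + 3)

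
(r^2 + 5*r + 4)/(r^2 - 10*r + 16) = (r^2 + 5*r + 4)/(r^2 - 10*r + 16)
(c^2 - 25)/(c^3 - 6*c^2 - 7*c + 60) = (c + 5)/(c^2 - c - 12)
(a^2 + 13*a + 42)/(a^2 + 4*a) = (a^2 + 13*a + 42)/(a*(a + 4))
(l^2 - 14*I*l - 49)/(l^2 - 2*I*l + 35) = (l - 7*I)/(l + 5*I)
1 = 1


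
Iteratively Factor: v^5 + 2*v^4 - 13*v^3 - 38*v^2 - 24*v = (v + 1)*(v^4 + v^3 - 14*v^2 - 24*v) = (v + 1)*(v + 3)*(v^3 - 2*v^2 - 8*v) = (v - 4)*(v + 1)*(v + 3)*(v^2 + 2*v) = v*(v - 4)*(v + 1)*(v + 3)*(v + 2)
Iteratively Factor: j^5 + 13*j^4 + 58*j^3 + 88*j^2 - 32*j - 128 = (j - 1)*(j^4 + 14*j^3 + 72*j^2 + 160*j + 128) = (j - 1)*(j + 4)*(j^3 + 10*j^2 + 32*j + 32) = (j - 1)*(j + 2)*(j + 4)*(j^2 + 8*j + 16) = (j - 1)*(j + 2)*(j + 4)^2*(j + 4)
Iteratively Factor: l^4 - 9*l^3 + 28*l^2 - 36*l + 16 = (l - 2)*(l^3 - 7*l^2 + 14*l - 8) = (l - 4)*(l - 2)*(l^2 - 3*l + 2) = (l - 4)*(l - 2)^2*(l - 1)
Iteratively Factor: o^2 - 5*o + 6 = (o - 2)*(o - 3)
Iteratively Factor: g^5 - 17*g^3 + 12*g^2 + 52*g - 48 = (g - 2)*(g^4 + 2*g^3 - 13*g^2 - 14*g + 24) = (g - 3)*(g - 2)*(g^3 + 5*g^2 + 2*g - 8) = (g - 3)*(g - 2)*(g + 2)*(g^2 + 3*g - 4) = (g - 3)*(g - 2)*(g - 1)*(g + 2)*(g + 4)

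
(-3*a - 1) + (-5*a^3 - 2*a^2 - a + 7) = -5*a^3 - 2*a^2 - 4*a + 6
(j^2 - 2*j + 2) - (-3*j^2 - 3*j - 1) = 4*j^2 + j + 3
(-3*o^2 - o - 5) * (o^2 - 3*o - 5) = -3*o^4 + 8*o^3 + 13*o^2 + 20*o + 25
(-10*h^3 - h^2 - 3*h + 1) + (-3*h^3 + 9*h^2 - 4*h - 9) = -13*h^3 + 8*h^2 - 7*h - 8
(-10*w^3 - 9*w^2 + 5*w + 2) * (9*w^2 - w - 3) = -90*w^5 - 71*w^4 + 84*w^3 + 40*w^2 - 17*w - 6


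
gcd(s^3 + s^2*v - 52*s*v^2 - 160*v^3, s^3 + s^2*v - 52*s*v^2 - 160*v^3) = s^3 + s^2*v - 52*s*v^2 - 160*v^3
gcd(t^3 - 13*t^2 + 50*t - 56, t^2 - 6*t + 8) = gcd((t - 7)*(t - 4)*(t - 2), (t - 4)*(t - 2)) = t^2 - 6*t + 8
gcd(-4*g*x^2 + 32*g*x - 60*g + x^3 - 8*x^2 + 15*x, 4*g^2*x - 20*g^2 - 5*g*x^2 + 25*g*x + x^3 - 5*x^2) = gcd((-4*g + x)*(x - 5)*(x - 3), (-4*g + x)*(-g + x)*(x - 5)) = -4*g*x + 20*g + x^2 - 5*x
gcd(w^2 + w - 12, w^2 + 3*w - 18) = w - 3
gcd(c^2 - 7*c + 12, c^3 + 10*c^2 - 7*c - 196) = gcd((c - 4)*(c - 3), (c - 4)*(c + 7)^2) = c - 4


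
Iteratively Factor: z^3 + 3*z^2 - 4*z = (z - 1)*(z^2 + 4*z) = (z - 1)*(z + 4)*(z)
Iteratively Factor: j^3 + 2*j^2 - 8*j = (j - 2)*(j^2 + 4*j) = j*(j - 2)*(j + 4)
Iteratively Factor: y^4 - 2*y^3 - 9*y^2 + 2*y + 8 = (y + 2)*(y^3 - 4*y^2 - y + 4) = (y + 1)*(y + 2)*(y^2 - 5*y + 4) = (y - 1)*(y + 1)*(y + 2)*(y - 4)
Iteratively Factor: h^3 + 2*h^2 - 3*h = (h + 3)*(h^2 - h) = (h - 1)*(h + 3)*(h)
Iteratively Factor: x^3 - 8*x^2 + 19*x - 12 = (x - 4)*(x^2 - 4*x + 3) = (x - 4)*(x - 1)*(x - 3)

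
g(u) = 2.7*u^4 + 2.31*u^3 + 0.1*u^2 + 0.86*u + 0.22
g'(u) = 10.8*u^3 + 6.93*u^2 + 0.2*u + 0.86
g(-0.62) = -0.43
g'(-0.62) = 0.83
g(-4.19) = 660.63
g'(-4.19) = -672.76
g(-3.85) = 459.77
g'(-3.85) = -513.51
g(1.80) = 43.91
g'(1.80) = 86.66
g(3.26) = 389.07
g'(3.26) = 449.34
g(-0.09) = 0.14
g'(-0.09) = 0.89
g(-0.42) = -0.21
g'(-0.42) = 1.20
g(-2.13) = 32.09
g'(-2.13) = -72.49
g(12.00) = 60003.82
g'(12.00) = 19663.58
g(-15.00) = 128901.07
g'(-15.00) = -34892.89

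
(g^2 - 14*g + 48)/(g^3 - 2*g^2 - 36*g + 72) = (g - 8)/(g^2 + 4*g - 12)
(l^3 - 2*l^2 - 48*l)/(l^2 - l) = (l^2 - 2*l - 48)/(l - 1)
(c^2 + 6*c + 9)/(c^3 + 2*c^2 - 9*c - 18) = (c + 3)/(c^2 - c - 6)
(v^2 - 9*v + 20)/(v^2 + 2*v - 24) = (v - 5)/(v + 6)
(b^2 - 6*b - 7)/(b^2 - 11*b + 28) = (b + 1)/(b - 4)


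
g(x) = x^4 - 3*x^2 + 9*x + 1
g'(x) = 4*x^3 - 6*x + 9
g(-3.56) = 91.56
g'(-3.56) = -150.11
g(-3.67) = 108.97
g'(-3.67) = -166.70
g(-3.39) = 68.08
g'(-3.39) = -126.49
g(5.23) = 714.19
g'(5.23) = 549.84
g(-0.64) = -5.82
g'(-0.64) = 11.79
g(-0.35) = -2.50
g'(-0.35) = 10.93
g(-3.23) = 49.48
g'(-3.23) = -106.41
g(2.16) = 28.21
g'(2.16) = 36.35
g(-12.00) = 20197.00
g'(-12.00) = -6831.00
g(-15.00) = 49816.00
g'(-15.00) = -13401.00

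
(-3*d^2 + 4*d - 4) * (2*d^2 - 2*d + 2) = -6*d^4 + 14*d^3 - 22*d^2 + 16*d - 8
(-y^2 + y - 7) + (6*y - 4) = -y^2 + 7*y - 11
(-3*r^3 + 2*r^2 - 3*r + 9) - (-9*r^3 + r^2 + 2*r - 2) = 6*r^3 + r^2 - 5*r + 11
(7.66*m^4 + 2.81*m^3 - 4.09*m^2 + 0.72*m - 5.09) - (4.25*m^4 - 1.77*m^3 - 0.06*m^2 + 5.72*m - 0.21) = 3.41*m^4 + 4.58*m^3 - 4.03*m^2 - 5.0*m - 4.88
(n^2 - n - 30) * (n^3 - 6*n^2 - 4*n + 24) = n^5 - 7*n^4 - 28*n^3 + 208*n^2 + 96*n - 720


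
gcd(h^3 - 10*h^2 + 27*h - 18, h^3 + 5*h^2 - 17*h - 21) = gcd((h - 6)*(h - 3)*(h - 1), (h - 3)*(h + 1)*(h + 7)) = h - 3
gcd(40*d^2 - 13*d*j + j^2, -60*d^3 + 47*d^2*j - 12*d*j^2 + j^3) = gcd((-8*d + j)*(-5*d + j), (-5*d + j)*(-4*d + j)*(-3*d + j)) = 5*d - j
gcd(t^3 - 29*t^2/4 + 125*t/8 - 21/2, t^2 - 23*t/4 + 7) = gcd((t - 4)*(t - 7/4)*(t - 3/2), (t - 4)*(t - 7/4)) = t^2 - 23*t/4 + 7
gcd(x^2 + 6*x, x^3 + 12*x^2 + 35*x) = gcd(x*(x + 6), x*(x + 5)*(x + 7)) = x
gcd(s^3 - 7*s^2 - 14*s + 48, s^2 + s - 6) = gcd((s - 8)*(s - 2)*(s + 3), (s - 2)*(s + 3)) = s^2 + s - 6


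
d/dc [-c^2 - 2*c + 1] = -2*c - 2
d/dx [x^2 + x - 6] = 2*x + 1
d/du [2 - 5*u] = -5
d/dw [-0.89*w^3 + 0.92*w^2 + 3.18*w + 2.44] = -2.67*w^2 + 1.84*w + 3.18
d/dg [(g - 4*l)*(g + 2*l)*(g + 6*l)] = 3*g^2 + 8*g*l - 20*l^2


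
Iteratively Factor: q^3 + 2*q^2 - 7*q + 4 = (q - 1)*(q^2 + 3*q - 4) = (q - 1)*(q + 4)*(q - 1)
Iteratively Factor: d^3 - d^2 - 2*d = (d)*(d^2 - d - 2) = d*(d - 2)*(d + 1)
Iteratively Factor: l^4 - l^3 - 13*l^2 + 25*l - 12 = (l + 4)*(l^3 - 5*l^2 + 7*l - 3) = (l - 1)*(l + 4)*(l^2 - 4*l + 3) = (l - 3)*(l - 1)*(l + 4)*(l - 1)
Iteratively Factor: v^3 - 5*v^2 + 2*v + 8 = (v + 1)*(v^2 - 6*v + 8) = (v - 4)*(v + 1)*(v - 2)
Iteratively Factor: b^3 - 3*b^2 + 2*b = (b - 1)*(b^2 - 2*b) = b*(b - 1)*(b - 2)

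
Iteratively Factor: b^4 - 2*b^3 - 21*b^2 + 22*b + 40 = (b + 1)*(b^3 - 3*b^2 - 18*b + 40) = (b + 1)*(b + 4)*(b^2 - 7*b + 10) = (b - 5)*(b + 1)*(b + 4)*(b - 2)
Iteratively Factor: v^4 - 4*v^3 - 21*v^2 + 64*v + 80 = (v - 4)*(v^3 - 21*v - 20) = (v - 5)*(v - 4)*(v^2 + 5*v + 4) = (v - 5)*(v - 4)*(v + 1)*(v + 4)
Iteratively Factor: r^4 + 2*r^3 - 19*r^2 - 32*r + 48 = (r - 4)*(r^3 + 6*r^2 + 5*r - 12) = (r - 4)*(r + 4)*(r^2 + 2*r - 3) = (r - 4)*(r + 3)*(r + 4)*(r - 1)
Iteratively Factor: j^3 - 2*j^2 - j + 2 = (j + 1)*(j^2 - 3*j + 2) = (j - 2)*(j + 1)*(j - 1)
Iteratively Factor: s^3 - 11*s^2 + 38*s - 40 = (s - 2)*(s^2 - 9*s + 20) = (s - 5)*(s - 2)*(s - 4)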